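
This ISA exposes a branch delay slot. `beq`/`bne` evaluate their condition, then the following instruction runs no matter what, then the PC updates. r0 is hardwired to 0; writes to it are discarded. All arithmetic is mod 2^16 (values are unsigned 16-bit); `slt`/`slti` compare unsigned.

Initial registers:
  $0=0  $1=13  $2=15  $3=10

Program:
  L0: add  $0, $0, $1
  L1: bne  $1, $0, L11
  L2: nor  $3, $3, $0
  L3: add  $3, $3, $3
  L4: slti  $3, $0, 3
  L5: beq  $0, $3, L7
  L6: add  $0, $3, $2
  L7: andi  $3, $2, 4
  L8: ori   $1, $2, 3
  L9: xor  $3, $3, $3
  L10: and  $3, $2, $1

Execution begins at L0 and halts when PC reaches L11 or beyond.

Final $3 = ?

  step pc=0: add  $0, $0, $1  regs=(0,13,15,10)
  step pc=1: bne  $1, $0, L11  cond=T  regs=(0,13,15,10)
  step pc=2: nor  $3, $3, $0  regs=(0,13,15,65525)

65525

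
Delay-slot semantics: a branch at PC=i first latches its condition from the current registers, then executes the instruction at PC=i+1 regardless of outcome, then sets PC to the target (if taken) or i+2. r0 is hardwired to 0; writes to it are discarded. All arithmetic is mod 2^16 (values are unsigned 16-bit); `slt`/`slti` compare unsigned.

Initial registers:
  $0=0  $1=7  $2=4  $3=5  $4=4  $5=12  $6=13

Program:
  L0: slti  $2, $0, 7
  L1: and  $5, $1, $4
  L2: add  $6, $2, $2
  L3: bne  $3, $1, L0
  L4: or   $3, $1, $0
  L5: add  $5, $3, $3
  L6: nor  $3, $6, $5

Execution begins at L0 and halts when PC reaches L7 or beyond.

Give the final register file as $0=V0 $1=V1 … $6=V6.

$0=0 $1=7 $2=1 $3=65521 $4=4 $5=14 $6=2

#0 slti  $2, $0, 7 ; 0/7/1/5/4/12/13
#1 and  $5, $1, $4 ; 0/7/1/5/4/4/13
#2 add  $6, $2, $2 ; 0/7/1/5/4/4/2
#3 bne  $3, $1, L0 ; 0/7/1/5/4/4/2 ; →target
#4 or   $3, $1, $0 ; 0/7/1/7/4/4/2
#0 slti  $2, $0, 7 ; 0/7/1/7/4/4/2
#1 and  $5, $1, $4 ; 0/7/1/7/4/4/2
#2 add  $6, $2, $2 ; 0/7/1/7/4/4/2
#3 bne  $3, $1, L0 ; 0/7/1/7/4/4/2 ; →fallthru
#4 or   $3, $1, $0 ; 0/7/1/7/4/4/2
#5 add  $5, $3, $3 ; 0/7/1/7/4/14/2
#6 nor  $3, $6, $5 ; 0/7/1/65521/4/14/2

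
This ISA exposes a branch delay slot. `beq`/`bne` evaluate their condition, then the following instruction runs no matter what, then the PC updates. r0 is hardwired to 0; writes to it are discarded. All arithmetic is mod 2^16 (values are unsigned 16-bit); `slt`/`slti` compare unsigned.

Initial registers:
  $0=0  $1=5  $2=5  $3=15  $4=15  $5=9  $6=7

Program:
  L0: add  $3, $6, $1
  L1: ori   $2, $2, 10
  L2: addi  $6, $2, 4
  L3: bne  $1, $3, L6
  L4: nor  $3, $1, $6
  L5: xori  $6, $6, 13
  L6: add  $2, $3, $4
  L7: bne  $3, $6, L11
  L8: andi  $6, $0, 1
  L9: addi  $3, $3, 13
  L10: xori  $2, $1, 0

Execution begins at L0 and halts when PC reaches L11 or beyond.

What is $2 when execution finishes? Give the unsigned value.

[0] add  $3, $6, $1  →  {$0:0, $1:5, $2:5, $3:12, $4:15, $5:9, $6:7}
[1] ori   $2, $2, 10  →  {$0:0, $1:5, $2:15, $3:12, $4:15, $5:9, $6:7}
[2] addi  $6, $2, 4  →  {$0:0, $1:5, $2:15, $3:12, $4:15, $5:9, $6:19}
[3] bne  $1, $3, L6  →  {$0:0, $1:5, $2:15, $3:12, $4:15, $5:9, $6:19}  ⟨branch taken⟩
[4] nor  $3, $1, $6  →  {$0:0, $1:5, $2:15, $3:65512, $4:15, $5:9, $6:19}
[6] add  $2, $3, $4  →  {$0:0, $1:5, $2:65527, $3:65512, $4:15, $5:9, $6:19}
[7] bne  $3, $6, L11  →  {$0:0, $1:5, $2:65527, $3:65512, $4:15, $5:9, $6:19}  ⟨branch taken⟩
[8] andi  $6, $0, 1  →  {$0:0, $1:5, $2:65527, $3:65512, $4:15, $5:9, $6:0}

65527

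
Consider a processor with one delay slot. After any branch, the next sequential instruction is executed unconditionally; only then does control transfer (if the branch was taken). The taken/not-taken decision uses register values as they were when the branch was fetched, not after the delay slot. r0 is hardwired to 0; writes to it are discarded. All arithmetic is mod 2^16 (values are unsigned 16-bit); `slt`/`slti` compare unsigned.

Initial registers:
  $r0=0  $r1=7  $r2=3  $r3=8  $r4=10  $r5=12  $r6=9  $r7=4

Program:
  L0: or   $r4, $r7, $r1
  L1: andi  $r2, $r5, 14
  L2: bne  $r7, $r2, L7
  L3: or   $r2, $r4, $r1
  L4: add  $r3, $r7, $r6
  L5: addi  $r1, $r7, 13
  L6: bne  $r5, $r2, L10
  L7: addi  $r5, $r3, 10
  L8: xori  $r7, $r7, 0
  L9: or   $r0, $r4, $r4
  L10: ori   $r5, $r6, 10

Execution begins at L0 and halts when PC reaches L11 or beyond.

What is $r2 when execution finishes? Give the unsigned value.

#0 or   $r4, $r7, $r1 ; 0/7/3/8/7/12/9/4
#1 andi  $r2, $r5, 14 ; 0/7/12/8/7/12/9/4
#2 bne  $r7, $r2, L7 ; 0/7/12/8/7/12/9/4 ; →target
#3 or   $r2, $r4, $r1 ; 0/7/7/8/7/12/9/4
#7 addi  $r5, $r3, 10 ; 0/7/7/8/7/18/9/4
#8 xori  $r7, $r7, 0 ; 0/7/7/8/7/18/9/4
#9 or   $r0, $r4, $r4 ; 0/7/7/8/7/18/9/4
#10 ori   $r5, $r6, 10 ; 0/7/7/8/7/11/9/4

7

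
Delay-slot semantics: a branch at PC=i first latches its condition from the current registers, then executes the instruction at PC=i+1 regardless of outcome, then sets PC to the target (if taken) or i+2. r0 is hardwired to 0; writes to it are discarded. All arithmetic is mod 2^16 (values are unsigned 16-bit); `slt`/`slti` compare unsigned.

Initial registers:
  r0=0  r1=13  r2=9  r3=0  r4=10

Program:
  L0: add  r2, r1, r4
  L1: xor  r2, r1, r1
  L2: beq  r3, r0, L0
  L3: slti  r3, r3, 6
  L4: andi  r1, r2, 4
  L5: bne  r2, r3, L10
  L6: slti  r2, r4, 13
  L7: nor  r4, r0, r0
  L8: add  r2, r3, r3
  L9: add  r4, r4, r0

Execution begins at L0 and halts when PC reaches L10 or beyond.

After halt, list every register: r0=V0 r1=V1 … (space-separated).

PC=0  add  r2, r1, r4        | r0=0 r1=13 r2=23 r3=0 r4=10
PC=1  xor  r2, r1, r1        | r0=0 r1=13 r2=0 r3=0 r4=10
PC=2  beq  r3, r0, L0        | r0=0 r1=13 r2=0 r3=0 r4=10  [TAKEN]
PC=3  slti  r3, r3, 6        | r0=0 r1=13 r2=0 r3=1 r4=10
PC=0  add  r2, r1, r4        | r0=0 r1=13 r2=23 r3=1 r4=10
PC=1  xor  r2, r1, r1        | r0=0 r1=13 r2=0 r3=1 r4=10
PC=2  beq  r3, r0, L0        | r0=0 r1=13 r2=0 r3=1 r4=10  [not taken]
PC=3  slti  r3, r3, 6        | r0=0 r1=13 r2=0 r3=1 r4=10
PC=4  andi  r1, r2, 4        | r0=0 r1=0 r2=0 r3=1 r4=10
PC=5  bne  r2, r3, L10       | r0=0 r1=0 r2=0 r3=1 r4=10  [TAKEN]
PC=6  slti  r2, r4, 13       | r0=0 r1=0 r2=1 r3=1 r4=10

r0=0 r1=0 r2=1 r3=1 r4=10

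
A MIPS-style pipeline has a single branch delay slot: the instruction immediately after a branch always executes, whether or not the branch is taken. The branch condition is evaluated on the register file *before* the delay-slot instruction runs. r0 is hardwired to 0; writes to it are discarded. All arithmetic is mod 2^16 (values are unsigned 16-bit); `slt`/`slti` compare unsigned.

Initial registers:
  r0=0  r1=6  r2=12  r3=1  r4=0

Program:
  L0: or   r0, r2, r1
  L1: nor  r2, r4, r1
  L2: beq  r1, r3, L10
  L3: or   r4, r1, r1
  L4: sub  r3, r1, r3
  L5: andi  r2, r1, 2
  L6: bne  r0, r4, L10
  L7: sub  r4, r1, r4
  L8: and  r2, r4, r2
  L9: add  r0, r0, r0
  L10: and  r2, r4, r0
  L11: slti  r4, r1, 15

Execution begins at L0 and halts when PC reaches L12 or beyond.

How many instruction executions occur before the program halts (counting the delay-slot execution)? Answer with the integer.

10

  step pc=0: or   r0, r2, r1  regs=(0,6,12,1,0)
  step pc=1: nor  r2, r4, r1  regs=(0,6,65529,1,0)
  step pc=2: beq  r1, r3, L10  cond=F  regs=(0,6,65529,1,0)
  step pc=3: or   r4, r1, r1  regs=(0,6,65529,1,6)
  step pc=4: sub  r3, r1, r3  regs=(0,6,65529,5,6)
  step pc=5: andi  r2, r1, 2  regs=(0,6,2,5,6)
  step pc=6: bne  r0, r4, L10  cond=T  regs=(0,6,2,5,6)
  step pc=7: sub  r4, r1, r4  regs=(0,6,2,5,0)
  step pc=10: and  r2, r4, r0  regs=(0,6,0,5,0)
  step pc=11: slti  r4, r1, 15  regs=(0,6,0,5,1)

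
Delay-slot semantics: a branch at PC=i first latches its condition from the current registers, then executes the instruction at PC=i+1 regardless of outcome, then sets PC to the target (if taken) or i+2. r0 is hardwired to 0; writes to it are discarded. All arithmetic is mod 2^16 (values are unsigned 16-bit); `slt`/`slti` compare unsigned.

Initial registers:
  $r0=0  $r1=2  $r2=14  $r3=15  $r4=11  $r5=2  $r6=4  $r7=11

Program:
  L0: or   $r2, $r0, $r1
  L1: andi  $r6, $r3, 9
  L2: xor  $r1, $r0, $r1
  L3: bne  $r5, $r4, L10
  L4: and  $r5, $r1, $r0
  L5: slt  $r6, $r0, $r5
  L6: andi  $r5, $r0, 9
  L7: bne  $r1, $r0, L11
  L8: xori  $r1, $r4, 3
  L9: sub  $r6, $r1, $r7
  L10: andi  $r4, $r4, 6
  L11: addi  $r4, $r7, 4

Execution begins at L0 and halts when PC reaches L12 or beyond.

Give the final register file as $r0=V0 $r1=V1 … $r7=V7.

[0] or   $r2, $r0, $r1  →  {$r0:0, $r1:2, $r2:2, $r3:15, $r4:11, $r5:2, $r6:4, $r7:11}
[1] andi  $r6, $r3, 9  →  {$r0:0, $r1:2, $r2:2, $r3:15, $r4:11, $r5:2, $r6:9, $r7:11}
[2] xor  $r1, $r0, $r1  →  {$r0:0, $r1:2, $r2:2, $r3:15, $r4:11, $r5:2, $r6:9, $r7:11}
[3] bne  $r5, $r4, L10  →  {$r0:0, $r1:2, $r2:2, $r3:15, $r4:11, $r5:2, $r6:9, $r7:11}  ⟨branch taken⟩
[4] and  $r5, $r1, $r0  →  {$r0:0, $r1:2, $r2:2, $r3:15, $r4:11, $r5:0, $r6:9, $r7:11}
[10] andi  $r4, $r4, 6  →  {$r0:0, $r1:2, $r2:2, $r3:15, $r4:2, $r5:0, $r6:9, $r7:11}
[11] addi  $r4, $r7, 4  →  {$r0:0, $r1:2, $r2:2, $r3:15, $r4:15, $r5:0, $r6:9, $r7:11}

$r0=0 $r1=2 $r2=2 $r3=15 $r4=15 $r5=0 $r6=9 $r7=11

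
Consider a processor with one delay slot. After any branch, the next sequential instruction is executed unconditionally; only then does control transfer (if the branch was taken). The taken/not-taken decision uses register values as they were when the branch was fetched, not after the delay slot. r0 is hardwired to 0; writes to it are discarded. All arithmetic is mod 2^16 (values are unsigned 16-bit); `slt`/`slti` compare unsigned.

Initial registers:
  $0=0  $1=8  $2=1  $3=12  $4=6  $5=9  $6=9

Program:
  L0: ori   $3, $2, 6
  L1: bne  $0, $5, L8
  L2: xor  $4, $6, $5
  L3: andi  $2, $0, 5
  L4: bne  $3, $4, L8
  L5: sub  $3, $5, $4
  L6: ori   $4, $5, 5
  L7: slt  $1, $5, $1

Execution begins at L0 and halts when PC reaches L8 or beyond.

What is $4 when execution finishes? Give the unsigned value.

0

PC=0  ori   $3, $2, 6        | $0=0 $1=8 $2=1 $3=7 $4=6 $5=9 $6=9
PC=1  bne  $0, $5, L8        | $0=0 $1=8 $2=1 $3=7 $4=6 $5=9 $6=9  [TAKEN]
PC=2  xor  $4, $6, $5        | $0=0 $1=8 $2=1 $3=7 $4=0 $5=9 $6=9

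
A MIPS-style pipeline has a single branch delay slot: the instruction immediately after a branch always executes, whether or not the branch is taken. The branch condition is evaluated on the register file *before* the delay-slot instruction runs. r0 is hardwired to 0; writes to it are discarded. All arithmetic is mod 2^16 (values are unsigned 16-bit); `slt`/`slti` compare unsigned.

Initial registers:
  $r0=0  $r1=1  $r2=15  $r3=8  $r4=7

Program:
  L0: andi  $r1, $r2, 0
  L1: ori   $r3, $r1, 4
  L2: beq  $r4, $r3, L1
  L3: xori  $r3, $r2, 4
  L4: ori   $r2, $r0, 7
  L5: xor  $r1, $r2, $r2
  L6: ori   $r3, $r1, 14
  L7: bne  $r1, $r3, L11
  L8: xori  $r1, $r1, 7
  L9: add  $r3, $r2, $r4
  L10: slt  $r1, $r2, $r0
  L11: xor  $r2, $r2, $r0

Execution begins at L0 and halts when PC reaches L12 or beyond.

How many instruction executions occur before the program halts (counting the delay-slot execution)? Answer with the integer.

10

PC=0  andi  $r1, $r2, 0      | $r0=0 $r1=0 $r2=15 $r3=8 $r4=7
PC=1  ori   $r3, $r1, 4      | $r0=0 $r1=0 $r2=15 $r3=4 $r4=7
PC=2  beq  $r4, $r3, L1      | $r0=0 $r1=0 $r2=15 $r3=4 $r4=7  [not taken]
PC=3  xori  $r3, $r2, 4      | $r0=0 $r1=0 $r2=15 $r3=11 $r4=7
PC=4  ori   $r2, $r0, 7      | $r0=0 $r1=0 $r2=7 $r3=11 $r4=7
PC=5  xor  $r1, $r2, $r2     | $r0=0 $r1=0 $r2=7 $r3=11 $r4=7
PC=6  ori   $r3, $r1, 14     | $r0=0 $r1=0 $r2=7 $r3=14 $r4=7
PC=7  bne  $r1, $r3, L11     | $r0=0 $r1=0 $r2=7 $r3=14 $r4=7  [TAKEN]
PC=8  xori  $r1, $r1, 7      | $r0=0 $r1=7 $r2=7 $r3=14 $r4=7
PC=11 xor  $r2, $r2, $r0     | $r0=0 $r1=7 $r2=7 $r3=14 $r4=7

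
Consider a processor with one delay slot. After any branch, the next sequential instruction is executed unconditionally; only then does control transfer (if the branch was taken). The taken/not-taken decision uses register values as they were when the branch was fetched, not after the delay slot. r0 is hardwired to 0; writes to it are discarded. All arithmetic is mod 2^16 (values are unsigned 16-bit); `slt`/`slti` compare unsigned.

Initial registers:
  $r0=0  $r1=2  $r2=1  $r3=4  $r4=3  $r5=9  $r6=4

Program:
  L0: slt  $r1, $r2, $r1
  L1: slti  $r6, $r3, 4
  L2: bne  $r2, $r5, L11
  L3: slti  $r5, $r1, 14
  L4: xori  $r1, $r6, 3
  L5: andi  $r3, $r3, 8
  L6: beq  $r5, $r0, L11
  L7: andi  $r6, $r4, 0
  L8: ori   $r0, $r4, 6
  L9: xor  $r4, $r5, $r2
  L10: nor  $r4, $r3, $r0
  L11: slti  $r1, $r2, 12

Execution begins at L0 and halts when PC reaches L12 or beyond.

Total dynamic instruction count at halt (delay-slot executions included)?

5

  step pc=0: slt  $r1, $r2, $r1  regs=(0,1,1,4,3,9,4)
  step pc=1: slti  $r6, $r3, 4  regs=(0,1,1,4,3,9,0)
  step pc=2: bne  $r2, $r5, L11  cond=T  regs=(0,1,1,4,3,9,0)
  step pc=3: slti  $r5, $r1, 14  regs=(0,1,1,4,3,1,0)
  step pc=11: slti  $r1, $r2, 12  regs=(0,1,1,4,3,1,0)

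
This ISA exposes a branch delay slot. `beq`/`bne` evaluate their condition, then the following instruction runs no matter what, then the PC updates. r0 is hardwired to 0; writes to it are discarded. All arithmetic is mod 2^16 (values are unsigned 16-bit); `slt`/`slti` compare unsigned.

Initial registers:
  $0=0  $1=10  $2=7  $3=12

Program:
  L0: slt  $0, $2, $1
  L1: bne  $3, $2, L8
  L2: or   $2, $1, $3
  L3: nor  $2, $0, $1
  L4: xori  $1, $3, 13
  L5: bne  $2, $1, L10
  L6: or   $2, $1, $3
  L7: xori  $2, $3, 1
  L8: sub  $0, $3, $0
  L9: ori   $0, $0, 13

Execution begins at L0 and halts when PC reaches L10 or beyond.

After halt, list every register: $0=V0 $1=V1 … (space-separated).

$0=0 $1=10 $2=14 $3=12

PC=0  slt  $0, $2, $1        | $0=0 $1=10 $2=7 $3=12
PC=1  bne  $3, $2, L8        | $0=0 $1=10 $2=7 $3=12  [TAKEN]
PC=2  or   $2, $1, $3        | $0=0 $1=10 $2=14 $3=12
PC=8  sub  $0, $3, $0        | $0=0 $1=10 $2=14 $3=12
PC=9  ori   $0, $0, 13       | $0=0 $1=10 $2=14 $3=12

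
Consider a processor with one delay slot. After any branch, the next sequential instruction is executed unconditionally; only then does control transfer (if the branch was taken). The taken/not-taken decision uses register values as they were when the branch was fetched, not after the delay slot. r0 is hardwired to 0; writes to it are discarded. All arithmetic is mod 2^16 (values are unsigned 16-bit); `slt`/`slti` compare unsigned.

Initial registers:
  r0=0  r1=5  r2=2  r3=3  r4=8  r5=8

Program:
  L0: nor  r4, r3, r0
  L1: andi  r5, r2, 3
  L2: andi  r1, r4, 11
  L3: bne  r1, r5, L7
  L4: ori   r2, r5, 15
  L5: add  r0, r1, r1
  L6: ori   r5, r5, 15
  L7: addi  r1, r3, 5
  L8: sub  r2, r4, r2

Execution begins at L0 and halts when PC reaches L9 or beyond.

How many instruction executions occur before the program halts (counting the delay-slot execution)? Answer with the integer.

  step pc=0: nor  r4, r3, r0  regs=(0,5,2,3,65532,8)
  step pc=1: andi  r5, r2, 3  regs=(0,5,2,3,65532,2)
  step pc=2: andi  r1, r4, 11  regs=(0,8,2,3,65532,2)
  step pc=3: bne  r1, r5, L7  cond=T  regs=(0,8,2,3,65532,2)
  step pc=4: ori   r2, r5, 15  regs=(0,8,15,3,65532,2)
  step pc=7: addi  r1, r3, 5  regs=(0,8,15,3,65532,2)
  step pc=8: sub  r2, r4, r2  regs=(0,8,65517,3,65532,2)

7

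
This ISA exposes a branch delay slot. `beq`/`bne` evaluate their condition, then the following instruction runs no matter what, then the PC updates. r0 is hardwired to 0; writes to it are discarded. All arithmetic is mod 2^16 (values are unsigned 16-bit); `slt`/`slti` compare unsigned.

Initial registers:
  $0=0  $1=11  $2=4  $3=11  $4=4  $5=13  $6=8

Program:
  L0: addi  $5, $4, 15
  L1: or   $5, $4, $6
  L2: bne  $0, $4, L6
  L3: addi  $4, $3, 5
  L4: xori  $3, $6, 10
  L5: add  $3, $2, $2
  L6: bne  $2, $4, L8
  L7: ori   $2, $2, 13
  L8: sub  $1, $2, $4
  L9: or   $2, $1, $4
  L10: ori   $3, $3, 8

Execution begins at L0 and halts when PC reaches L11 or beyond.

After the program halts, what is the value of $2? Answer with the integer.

65533

[0] addi  $5, $4, 15  →  {$0:0, $1:11, $2:4, $3:11, $4:4, $5:19, $6:8}
[1] or   $5, $4, $6  →  {$0:0, $1:11, $2:4, $3:11, $4:4, $5:12, $6:8}
[2] bne  $0, $4, L6  →  {$0:0, $1:11, $2:4, $3:11, $4:4, $5:12, $6:8}  ⟨branch taken⟩
[3] addi  $4, $3, 5  →  {$0:0, $1:11, $2:4, $3:11, $4:16, $5:12, $6:8}
[6] bne  $2, $4, L8  →  {$0:0, $1:11, $2:4, $3:11, $4:16, $5:12, $6:8}  ⟨branch taken⟩
[7] ori   $2, $2, 13  →  {$0:0, $1:11, $2:13, $3:11, $4:16, $5:12, $6:8}
[8] sub  $1, $2, $4  →  {$0:0, $1:65533, $2:13, $3:11, $4:16, $5:12, $6:8}
[9] or   $2, $1, $4  →  {$0:0, $1:65533, $2:65533, $3:11, $4:16, $5:12, $6:8}
[10] ori   $3, $3, 8  →  {$0:0, $1:65533, $2:65533, $3:11, $4:16, $5:12, $6:8}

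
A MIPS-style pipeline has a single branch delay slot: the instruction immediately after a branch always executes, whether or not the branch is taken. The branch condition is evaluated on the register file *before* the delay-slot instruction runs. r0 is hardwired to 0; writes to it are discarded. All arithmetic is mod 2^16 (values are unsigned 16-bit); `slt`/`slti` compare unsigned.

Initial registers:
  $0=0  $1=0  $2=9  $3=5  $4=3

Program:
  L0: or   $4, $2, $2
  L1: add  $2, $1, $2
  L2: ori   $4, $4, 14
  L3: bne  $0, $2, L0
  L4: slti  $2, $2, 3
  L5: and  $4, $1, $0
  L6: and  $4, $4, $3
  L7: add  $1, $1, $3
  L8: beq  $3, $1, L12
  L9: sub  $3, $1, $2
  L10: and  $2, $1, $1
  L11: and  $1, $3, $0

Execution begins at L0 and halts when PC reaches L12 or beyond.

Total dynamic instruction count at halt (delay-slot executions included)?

#0 or   $4, $2, $2 ; 0/0/9/5/9
#1 add  $2, $1, $2 ; 0/0/9/5/9
#2 ori   $4, $4, 14 ; 0/0/9/5/15
#3 bne  $0, $2, L0 ; 0/0/9/5/15 ; →target
#4 slti  $2, $2, 3 ; 0/0/0/5/15
#0 or   $4, $2, $2 ; 0/0/0/5/0
#1 add  $2, $1, $2 ; 0/0/0/5/0
#2 ori   $4, $4, 14 ; 0/0/0/5/14
#3 bne  $0, $2, L0 ; 0/0/0/5/14 ; →fallthru
#4 slti  $2, $2, 3 ; 0/0/1/5/14
#5 and  $4, $1, $0 ; 0/0/1/5/0
#6 and  $4, $4, $3 ; 0/0/1/5/0
#7 add  $1, $1, $3 ; 0/5/1/5/0
#8 beq  $3, $1, L12 ; 0/5/1/5/0 ; →target
#9 sub  $3, $1, $2 ; 0/5/1/4/0

15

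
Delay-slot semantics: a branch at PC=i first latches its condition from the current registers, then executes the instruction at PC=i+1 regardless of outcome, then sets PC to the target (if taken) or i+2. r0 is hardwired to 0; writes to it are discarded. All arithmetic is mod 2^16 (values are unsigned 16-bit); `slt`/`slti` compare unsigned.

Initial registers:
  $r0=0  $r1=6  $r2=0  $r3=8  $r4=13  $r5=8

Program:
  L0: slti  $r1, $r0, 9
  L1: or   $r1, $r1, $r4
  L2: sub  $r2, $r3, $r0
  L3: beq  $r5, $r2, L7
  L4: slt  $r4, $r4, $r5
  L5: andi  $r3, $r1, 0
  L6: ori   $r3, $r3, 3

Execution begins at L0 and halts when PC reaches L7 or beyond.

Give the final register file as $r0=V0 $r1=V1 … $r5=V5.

PC=0  slti  $r1, $r0, 9      | $r0=0 $r1=1 $r2=0 $r3=8 $r4=13 $r5=8
PC=1  or   $r1, $r1, $r4     | $r0=0 $r1=13 $r2=0 $r3=8 $r4=13 $r5=8
PC=2  sub  $r2, $r3, $r0     | $r0=0 $r1=13 $r2=8 $r3=8 $r4=13 $r5=8
PC=3  beq  $r5, $r2, L7      | $r0=0 $r1=13 $r2=8 $r3=8 $r4=13 $r5=8  [TAKEN]
PC=4  slt  $r4, $r4, $r5     | $r0=0 $r1=13 $r2=8 $r3=8 $r4=0 $r5=8

$r0=0 $r1=13 $r2=8 $r3=8 $r4=0 $r5=8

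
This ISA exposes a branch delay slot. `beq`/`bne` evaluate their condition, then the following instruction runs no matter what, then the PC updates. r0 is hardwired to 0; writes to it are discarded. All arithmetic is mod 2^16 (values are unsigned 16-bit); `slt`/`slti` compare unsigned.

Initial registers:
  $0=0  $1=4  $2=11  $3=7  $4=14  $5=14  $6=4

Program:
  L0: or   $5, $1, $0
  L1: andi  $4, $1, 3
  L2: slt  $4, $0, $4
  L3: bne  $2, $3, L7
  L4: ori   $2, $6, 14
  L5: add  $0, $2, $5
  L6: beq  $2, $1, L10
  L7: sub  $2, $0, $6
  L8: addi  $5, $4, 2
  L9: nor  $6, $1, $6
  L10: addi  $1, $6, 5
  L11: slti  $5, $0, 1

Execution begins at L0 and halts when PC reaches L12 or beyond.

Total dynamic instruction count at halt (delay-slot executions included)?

10

  step pc=0: or   $5, $1, $0  regs=(0,4,11,7,14,4,4)
  step pc=1: andi  $4, $1, 3  regs=(0,4,11,7,0,4,4)
  step pc=2: slt  $4, $0, $4  regs=(0,4,11,7,0,4,4)
  step pc=3: bne  $2, $3, L7  cond=T  regs=(0,4,11,7,0,4,4)
  step pc=4: ori   $2, $6, 14  regs=(0,4,14,7,0,4,4)
  step pc=7: sub  $2, $0, $6  regs=(0,4,65532,7,0,4,4)
  step pc=8: addi  $5, $4, 2  regs=(0,4,65532,7,0,2,4)
  step pc=9: nor  $6, $1, $6  regs=(0,4,65532,7,0,2,65531)
  step pc=10: addi  $1, $6, 5  regs=(0,0,65532,7,0,2,65531)
  step pc=11: slti  $5, $0, 1  regs=(0,0,65532,7,0,1,65531)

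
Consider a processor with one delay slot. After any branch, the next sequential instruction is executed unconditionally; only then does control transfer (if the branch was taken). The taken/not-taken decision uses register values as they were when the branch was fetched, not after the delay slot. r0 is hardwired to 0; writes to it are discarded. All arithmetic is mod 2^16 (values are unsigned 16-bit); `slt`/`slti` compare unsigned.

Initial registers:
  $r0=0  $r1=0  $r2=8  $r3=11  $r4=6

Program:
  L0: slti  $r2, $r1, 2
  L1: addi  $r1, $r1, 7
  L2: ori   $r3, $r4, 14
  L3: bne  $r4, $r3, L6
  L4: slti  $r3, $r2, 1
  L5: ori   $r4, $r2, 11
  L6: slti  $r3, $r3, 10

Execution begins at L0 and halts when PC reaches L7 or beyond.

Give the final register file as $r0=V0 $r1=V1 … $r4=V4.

[0] slti  $r2, $r1, 2  →  {$r0:0, $r1:0, $r2:1, $r3:11, $r4:6}
[1] addi  $r1, $r1, 7  →  {$r0:0, $r1:7, $r2:1, $r3:11, $r4:6}
[2] ori   $r3, $r4, 14  →  {$r0:0, $r1:7, $r2:1, $r3:14, $r4:6}
[3] bne  $r4, $r3, L6  →  {$r0:0, $r1:7, $r2:1, $r3:14, $r4:6}  ⟨branch taken⟩
[4] slti  $r3, $r2, 1  →  {$r0:0, $r1:7, $r2:1, $r3:0, $r4:6}
[6] slti  $r3, $r3, 10  →  {$r0:0, $r1:7, $r2:1, $r3:1, $r4:6}

$r0=0 $r1=7 $r2=1 $r3=1 $r4=6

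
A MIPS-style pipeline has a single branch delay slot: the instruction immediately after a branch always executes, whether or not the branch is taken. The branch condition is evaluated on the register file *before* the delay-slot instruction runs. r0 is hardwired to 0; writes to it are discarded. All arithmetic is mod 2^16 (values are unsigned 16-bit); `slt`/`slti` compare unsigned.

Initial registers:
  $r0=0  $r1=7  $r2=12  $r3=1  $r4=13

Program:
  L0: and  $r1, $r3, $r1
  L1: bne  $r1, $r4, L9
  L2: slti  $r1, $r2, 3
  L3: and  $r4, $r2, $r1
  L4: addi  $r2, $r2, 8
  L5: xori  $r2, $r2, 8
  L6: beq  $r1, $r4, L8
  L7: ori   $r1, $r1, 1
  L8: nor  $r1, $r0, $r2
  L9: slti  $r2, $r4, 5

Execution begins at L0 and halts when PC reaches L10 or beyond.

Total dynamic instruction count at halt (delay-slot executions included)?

  step pc=0: and  $r1, $r3, $r1  regs=(0,1,12,1,13)
  step pc=1: bne  $r1, $r4, L9  cond=T  regs=(0,1,12,1,13)
  step pc=2: slti  $r1, $r2, 3  regs=(0,0,12,1,13)
  step pc=9: slti  $r2, $r4, 5  regs=(0,0,0,1,13)

4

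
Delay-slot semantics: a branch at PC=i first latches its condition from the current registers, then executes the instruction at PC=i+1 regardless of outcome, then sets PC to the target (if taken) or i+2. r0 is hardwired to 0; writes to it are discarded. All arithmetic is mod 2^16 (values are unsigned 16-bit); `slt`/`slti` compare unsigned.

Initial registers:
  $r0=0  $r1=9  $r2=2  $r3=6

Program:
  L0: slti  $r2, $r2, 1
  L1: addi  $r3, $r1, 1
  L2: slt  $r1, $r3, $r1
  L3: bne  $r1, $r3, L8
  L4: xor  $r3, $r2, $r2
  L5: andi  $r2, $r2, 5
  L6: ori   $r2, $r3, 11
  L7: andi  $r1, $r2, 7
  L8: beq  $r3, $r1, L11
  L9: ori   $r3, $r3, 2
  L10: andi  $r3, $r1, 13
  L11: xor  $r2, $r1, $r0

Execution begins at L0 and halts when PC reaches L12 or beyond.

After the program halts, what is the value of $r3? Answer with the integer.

#0 slti  $r2, $r2, 1 ; 0/9/0/6
#1 addi  $r3, $r1, 1 ; 0/9/0/10
#2 slt  $r1, $r3, $r1 ; 0/0/0/10
#3 bne  $r1, $r3, L8 ; 0/0/0/10 ; →target
#4 xor  $r3, $r2, $r2 ; 0/0/0/0
#8 beq  $r3, $r1, L11 ; 0/0/0/0 ; →target
#9 ori   $r3, $r3, 2 ; 0/0/0/2
#11 xor  $r2, $r1, $r0 ; 0/0/0/2

2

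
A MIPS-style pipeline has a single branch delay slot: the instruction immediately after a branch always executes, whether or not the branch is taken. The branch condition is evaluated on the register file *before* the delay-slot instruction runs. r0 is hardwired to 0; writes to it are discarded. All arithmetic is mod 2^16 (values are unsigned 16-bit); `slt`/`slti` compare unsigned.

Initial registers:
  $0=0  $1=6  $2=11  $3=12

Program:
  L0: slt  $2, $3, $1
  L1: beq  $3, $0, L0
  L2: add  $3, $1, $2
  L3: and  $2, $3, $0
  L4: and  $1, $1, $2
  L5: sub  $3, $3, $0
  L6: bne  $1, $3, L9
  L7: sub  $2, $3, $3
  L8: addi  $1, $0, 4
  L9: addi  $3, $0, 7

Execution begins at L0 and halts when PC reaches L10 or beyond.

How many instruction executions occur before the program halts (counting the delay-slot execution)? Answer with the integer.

  step pc=0: slt  $2, $3, $1  regs=(0,6,0,12)
  step pc=1: beq  $3, $0, L0  cond=F  regs=(0,6,0,12)
  step pc=2: add  $3, $1, $2  regs=(0,6,0,6)
  step pc=3: and  $2, $3, $0  regs=(0,6,0,6)
  step pc=4: and  $1, $1, $2  regs=(0,0,0,6)
  step pc=5: sub  $3, $3, $0  regs=(0,0,0,6)
  step pc=6: bne  $1, $3, L9  cond=T  regs=(0,0,0,6)
  step pc=7: sub  $2, $3, $3  regs=(0,0,0,6)
  step pc=9: addi  $3, $0, 7  regs=(0,0,0,7)

9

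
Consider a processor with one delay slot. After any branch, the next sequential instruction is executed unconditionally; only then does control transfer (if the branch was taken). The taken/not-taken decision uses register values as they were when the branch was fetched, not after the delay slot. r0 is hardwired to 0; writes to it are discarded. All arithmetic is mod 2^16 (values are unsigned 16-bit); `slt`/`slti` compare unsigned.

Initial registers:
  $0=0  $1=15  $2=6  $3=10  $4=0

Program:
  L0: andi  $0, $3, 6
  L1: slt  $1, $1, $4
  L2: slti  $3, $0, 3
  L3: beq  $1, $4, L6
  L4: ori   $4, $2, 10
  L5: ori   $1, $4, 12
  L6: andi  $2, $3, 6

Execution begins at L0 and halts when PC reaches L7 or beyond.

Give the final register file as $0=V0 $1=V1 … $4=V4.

  step pc=0: andi  $0, $3, 6  regs=(0,15,6,10,0)
  step pc=1: slt  $1, $1, $4  regs=(0,0,6,10,0)
  step pc=2: slti  $3, $0, 3  regs=(0,0,6,1,0)
  step pc=3: beq  $1, $4, L6  cond=T  regs=(0,0,6,1,0)
  step pc=4: ori   $4, $2, 10  regs=(0,0,6,1,14)
  step pc=6: andi  $2, $3, 6  regs=(0,0,0,1,14)

$0=0 $1=0 $2=0 $3=1 $4=14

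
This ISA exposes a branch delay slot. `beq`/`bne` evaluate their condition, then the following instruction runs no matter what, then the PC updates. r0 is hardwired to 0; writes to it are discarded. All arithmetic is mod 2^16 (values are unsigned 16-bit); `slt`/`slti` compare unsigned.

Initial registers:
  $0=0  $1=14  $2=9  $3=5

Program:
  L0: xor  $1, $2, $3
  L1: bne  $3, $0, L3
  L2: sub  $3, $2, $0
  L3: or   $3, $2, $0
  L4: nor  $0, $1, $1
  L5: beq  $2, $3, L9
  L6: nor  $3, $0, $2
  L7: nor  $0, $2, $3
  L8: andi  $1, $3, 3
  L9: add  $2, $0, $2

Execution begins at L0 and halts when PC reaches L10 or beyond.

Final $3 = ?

#0 xor  $1, $2, $3 ; 0/12/9/5
#1 bne  $3, $0, L3 ; 0/12/9/5 ; →target
#2 sub  $3, $2, $0 ; 0/12/9/9
#3 or   $3, $2, $0 ; 0/12/9/9
#4 nor  $0, $1, $1 ; 0/12/9/9
#5 beq  $2, $3, L9 ; 0/12/9/9 ; →target
#6 nor  $3, $0, $2 ; 0/12/9/65526
#9 add  $2, $0, $2 ; 0/12/9/65526

65526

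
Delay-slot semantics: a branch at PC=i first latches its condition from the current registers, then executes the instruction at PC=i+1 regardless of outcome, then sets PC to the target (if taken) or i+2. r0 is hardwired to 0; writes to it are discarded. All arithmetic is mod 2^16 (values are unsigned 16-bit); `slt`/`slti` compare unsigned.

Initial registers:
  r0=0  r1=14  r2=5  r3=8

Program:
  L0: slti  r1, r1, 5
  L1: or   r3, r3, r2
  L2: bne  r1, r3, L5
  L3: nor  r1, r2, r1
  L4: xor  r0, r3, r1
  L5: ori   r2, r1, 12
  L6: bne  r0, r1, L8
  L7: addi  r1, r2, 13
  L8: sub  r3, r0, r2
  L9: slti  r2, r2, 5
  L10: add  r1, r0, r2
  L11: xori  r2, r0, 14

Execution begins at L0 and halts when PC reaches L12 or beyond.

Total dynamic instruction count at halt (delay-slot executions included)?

11

  step pc=0: slti  r1, r1, 5  regs=(0,0,5,8)
  step pc=1: or   r3, r3, r2  regs=(0,0,5,13)
  step pc=2: bne  r1, r3, L5  cond=T  regs=(0,0,5,13)
  step pc=3: nor  r1, r2, r1  regs=(0,65530,5,13)
  step pc=5: ori   r2, r1, 12  regs=(0,65530,65534,13)
  step pc=6: bne  r0, r1, L8  cond=T  regs=(0,65530,65534,13)
  step pc=7: addi  r1, r2, 13  regs=(0,11,65534,13)
  step pc=8: sub  r3, r0, r2  regs=(0,11,65534,2)
  step pc=9: slti  r2, r2, 5  regs=(0,11,0,2)
  step pc=10: add  r1, r0, r2  regs=(0,0,0,2)
  step pc=11: xori  r2, r0, 14  regs=(0,0,14,2)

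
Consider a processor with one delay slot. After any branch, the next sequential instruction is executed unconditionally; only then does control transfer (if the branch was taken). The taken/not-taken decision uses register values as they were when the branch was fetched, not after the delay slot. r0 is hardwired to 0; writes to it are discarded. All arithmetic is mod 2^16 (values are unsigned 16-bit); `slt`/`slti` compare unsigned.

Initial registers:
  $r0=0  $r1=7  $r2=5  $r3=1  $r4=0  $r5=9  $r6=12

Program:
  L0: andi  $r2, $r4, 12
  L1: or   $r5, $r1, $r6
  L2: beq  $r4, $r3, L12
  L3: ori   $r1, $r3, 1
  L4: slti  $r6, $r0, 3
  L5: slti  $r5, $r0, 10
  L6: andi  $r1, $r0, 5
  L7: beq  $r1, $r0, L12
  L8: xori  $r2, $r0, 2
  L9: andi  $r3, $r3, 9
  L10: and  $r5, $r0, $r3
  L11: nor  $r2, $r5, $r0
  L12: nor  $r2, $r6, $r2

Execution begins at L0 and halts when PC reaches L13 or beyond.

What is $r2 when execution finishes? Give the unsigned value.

PC=0  andi  $r2, $r4, 12     | $r0=0 $r1=7 $r2=0 $r3=1 $r4=0 $r5=9 $r6=12
PC=1  or   $r5, $r1, $r6     | $r0=0 $r1=7 $r2=0 $r3=1 $r4=0 $r5=15 $r6=12
PC=2  beq  $r4, $r3, L12     | $r0=0 $r1=7 $r2=0 $r3=1 $r4=0 $r5=15 $r6=12  [not taken]
PC=3  ori   $r1, $r3, 1      | $r0=0 $r1=1 $r2=0 $r3=1 $r4=0 $r5=15 $r6=12
PC=4  slti  $r6, $r0, 3      | $r0=0 $r1=1 $r2=0 $r3=1 $r4=0 $r5=15 $r6=1
PC=5  slti  $r5, $r0, 10     | $r0=0 $r1=1 $r2=0 $r3=1 $r4=0 $r5=1 $r6=1
PC=6  andi  $r1, $r0, 5      | $r0=0 $r1=0 $r2=0 $r3=1 $r4=0 $r5=1 $r6=1
PC=7  beq  $r1, $r0, L12     | $r0=0 $r1=0 $r2=0 $r3=1 $r4=0 $r5=1 $r6=1  [TAKEN]
PC=8  xori  $r2, $r0, 2      | $r0=0 $r1=0 $r2=2 $r3=1 $r4=0 $r5=1 $r6=1
PC=12 nor  $r2, $r6, $r2     | $r0=0 $r1=0 $r2=65532 $r3=1 $r4=0 $r5=1 $r6=1

65532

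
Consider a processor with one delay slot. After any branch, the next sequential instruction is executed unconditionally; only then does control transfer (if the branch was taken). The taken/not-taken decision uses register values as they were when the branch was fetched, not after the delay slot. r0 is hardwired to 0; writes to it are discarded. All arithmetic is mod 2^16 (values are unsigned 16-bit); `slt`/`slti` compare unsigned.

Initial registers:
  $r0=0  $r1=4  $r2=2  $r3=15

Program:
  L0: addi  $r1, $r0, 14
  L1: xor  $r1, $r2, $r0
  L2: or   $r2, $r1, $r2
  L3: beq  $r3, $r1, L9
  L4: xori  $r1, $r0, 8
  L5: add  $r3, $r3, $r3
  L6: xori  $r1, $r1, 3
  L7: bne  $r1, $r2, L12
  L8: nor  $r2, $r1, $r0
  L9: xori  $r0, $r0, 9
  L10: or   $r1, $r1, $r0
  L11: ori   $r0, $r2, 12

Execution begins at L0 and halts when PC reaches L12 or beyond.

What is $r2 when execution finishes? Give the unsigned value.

[0] addi  $r1, $r0, 14  →  {$r0:0, $r1:14, $r2:2, $r3:15}
[1] xor  $r1, $r2, $r0  →  {$r0:0, $r1:2, $r2:2, $r3:15}
[2] or   $r2, $r1, $r2  →  {$r0:0, $r1:2, $r2:2, $r3:15}
[3] beq  $r3, $r1, L9  →  {$r0:0, $r1:2, $r2:2, $r3:15}  ⟨branch fallthrough⟩
[4] xori  $r1, $r0, 8  →  {$r0:0, $r1:8, $r2:2, $r3:15}
[5] add  $r3, $r3, $r3  →  {$r0:0, $r1:8, $r2:2, $r3:30}
[6] xori  $r1, $r1, 3  →  {$r0:0, $r1:11, $r2:2, $r3:30}
[7] bne  $r1, $r2, L12  →  {$r0:0, $r1:11, $r2:2, $r3:30}  ⟨branch taken⟩
[8] nor  $r2, $r1, $r0  →  {$r0:0, $r1:11, $r2:65524, $r3:30}

65524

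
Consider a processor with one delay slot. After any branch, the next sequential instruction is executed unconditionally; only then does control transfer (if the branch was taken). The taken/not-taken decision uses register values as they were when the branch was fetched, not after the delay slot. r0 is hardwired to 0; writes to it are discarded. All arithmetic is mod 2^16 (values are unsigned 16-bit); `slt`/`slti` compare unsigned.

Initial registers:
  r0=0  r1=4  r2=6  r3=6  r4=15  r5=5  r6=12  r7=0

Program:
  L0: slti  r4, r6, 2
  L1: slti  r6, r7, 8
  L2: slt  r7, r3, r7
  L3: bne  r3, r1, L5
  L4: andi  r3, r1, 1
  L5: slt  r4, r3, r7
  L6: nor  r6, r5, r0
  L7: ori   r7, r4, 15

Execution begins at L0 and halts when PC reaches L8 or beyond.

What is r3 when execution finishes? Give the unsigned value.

0

PC=0  slti  r4, r6, 2        | r0=0 r1=4 r2=6 r3=6 r4=0 r5=5 r6=12 r7=0
PC=1  slti  r6, r7, 8        | r0=0 r1=4 r2=6 r3=6 r4=0 r5=5 r6=1 r7=0
PC=2  slt  r7, r3, r7        | r0=0 r1=4 r2=6 r3=6 r4=0 r5=5 r6=1 r7=0
PC=3  bne  r3, r1, L5        | r0=0 r1=4 r2=6 r3=6 r4=0 r5=5 r6=1 r7=0  [TAKEN]
PC=4  andi  r3, r1, 1        | r0=0 r1=4 r2=6 r3=0 r4=0 r5=5 r6=1 r7=0
PC=5  slt  r4, r3, r7        | r0=0 r1=4 r2=6 r3=0 r4=0 r5=5 r6=1 r7=0
PC=6  nor  r6, r5, r0        | r0=0 r1=4 r2=6 r3=0 r4=0 r5=5 r6=65530 r7=0
PC=7  ori   r7, r4, 15       | r0=0 r1=4 r2=6 r3=0 r4=0 r5=5 r6=65530 r7=15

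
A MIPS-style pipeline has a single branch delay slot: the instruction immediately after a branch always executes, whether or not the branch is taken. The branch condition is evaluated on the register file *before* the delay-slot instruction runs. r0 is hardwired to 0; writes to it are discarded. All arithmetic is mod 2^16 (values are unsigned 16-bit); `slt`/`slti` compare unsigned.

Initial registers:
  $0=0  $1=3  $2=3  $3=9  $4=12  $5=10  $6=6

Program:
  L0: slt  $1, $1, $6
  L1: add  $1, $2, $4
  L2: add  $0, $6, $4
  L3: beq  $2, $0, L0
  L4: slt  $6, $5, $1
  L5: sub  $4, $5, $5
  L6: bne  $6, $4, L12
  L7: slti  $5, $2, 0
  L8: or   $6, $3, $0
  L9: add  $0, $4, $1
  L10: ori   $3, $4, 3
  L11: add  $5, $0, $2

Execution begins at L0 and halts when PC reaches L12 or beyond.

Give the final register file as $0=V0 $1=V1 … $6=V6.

$0=0 $1=15 $2=3 $3=9 $4=0 $5=0 $6=1

PC=0  slt  $1, $1, $6        | $0=0 $1=1 $2=3 $3=9 $4=12 $5=10 $6=6
PC=1  add  $1, $2, $4        | $0=0 $1=15 $2=3 $3=9 $4=12 $5=10 $6=6
PC=2  add  $0, $6, $4        | $0=0 $1=15 $2=3 $3=9 $4=12 $5=10 $6=6
PC=3  beq  $2, $0, L0        | $0=0 $1=15 $2=3 $3=9 $4=12 $5=10 $6=6  [not taken]
PC=4  slt  $6, $5, $1        | $0=0 $1=15 $2=3 $3=9 $4=12 $5=10 $6=1
PC=5  sub  $4, $5, $5        | $0=0 $1=15 $2=3 $3=9 $4=0 $5=10 $6=1
PC=6  bne  $6, $4, L12       | $0=0 $1=15 $2=3 $3=9 $4=0 $5=10 $6=1  [TAKEN]
PC=7  slti  $5, $2, 0        | $0=0 $1=15 $2=3 $3=9 $4=0 $5=0 $6=1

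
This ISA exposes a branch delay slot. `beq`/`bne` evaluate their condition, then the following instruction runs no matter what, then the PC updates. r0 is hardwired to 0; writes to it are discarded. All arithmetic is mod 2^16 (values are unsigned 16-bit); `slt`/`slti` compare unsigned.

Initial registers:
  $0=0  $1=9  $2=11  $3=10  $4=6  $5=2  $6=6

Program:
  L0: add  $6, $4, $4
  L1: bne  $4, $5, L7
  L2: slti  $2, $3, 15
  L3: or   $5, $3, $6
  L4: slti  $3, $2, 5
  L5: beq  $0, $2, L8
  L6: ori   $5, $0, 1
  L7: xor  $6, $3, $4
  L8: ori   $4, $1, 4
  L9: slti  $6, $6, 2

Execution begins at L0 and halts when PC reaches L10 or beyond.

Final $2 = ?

1

  step pc=0: add  $6, $4, $4  regs=(0,9,11,10,6,2,12)
  step pc=1: bne  $4, $5, L7  cond=T  regs=(0,9,11,10,6,2,12)
  step pc=2: slti  $2, $3, 15  regs=(0,9,1,10,6,2,12)
  step pc=7: xor  $6, $3, $4  regs=(0,9,1,10,6,2,12)
  step pc=8: ori   $4, $1, 4  regs=(0,9,1,10,13,2,12)
  step pc=9: slti  $6, $6, 2  regs=(0,9,1,10,13,2,0)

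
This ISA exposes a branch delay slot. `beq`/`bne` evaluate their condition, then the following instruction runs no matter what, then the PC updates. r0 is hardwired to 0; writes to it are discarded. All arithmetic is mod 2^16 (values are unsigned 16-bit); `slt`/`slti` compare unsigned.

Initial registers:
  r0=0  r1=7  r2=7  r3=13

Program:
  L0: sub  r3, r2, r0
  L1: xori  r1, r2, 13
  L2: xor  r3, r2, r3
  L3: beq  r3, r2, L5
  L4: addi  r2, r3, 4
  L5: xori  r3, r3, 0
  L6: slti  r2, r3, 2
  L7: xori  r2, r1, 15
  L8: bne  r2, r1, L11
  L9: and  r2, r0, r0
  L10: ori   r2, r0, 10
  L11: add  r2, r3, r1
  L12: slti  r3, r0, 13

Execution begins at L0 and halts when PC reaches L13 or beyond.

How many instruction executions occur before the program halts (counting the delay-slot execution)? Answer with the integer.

12

#0 sub  r3, r2, r0 ; 0/7/7/7
#1 xori  r1, r2, 13 ; 0/10/7/7
#2 xor  r3, r2, r3 ; 0/10/7/0
#3 beq  r3, r2, L5 ; 0/10/7/0 ; →fallthru
#4 addi  r2, r3, 4 ; 0/10/4/0
#5 xori  r3, r3, 0 ; 0/10/4/0
#6 slti  r2, r3, 2 ; 0/10/1/0
#7 xori  r2, r1, 15 ; 0/10/5/0
#8 bne  r2, r1, L11 ; 0/10/5/0 ; →target
#9 and  r2, r0, r0 ; 0/10/0/0
#11 add  r2, r3, r1 ; 0/10/10/0
#12 slti  r3, r0, 13 ; 0/10/10/1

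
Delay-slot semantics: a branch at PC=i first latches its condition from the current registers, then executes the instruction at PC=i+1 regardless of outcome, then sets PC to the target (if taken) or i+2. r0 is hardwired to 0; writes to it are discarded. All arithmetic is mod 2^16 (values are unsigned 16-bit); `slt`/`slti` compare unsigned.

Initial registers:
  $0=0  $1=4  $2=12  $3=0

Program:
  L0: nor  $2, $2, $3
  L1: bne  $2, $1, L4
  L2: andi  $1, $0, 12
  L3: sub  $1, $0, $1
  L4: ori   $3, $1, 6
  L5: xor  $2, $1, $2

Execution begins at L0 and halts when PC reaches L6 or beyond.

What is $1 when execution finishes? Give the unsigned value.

PC=0  nor  $2, $2, $3        | $0=0 $1=4 $2=65523 $3=0
PC=1  bne  $2, $1, L4        | $0=0 $1=4 $2=65523 $3=0  [TAKEN]
PC=2  andi  $1, $0, 12       | $0=0 $1=0 $2=65523 $3=0
PC=4  ori   $3, $1, 6        | $0=0 $1=0 $2=65523 $3=6
PC=5  xor  $2, $1, $2        | $0=0 $1=0 $2=65523 $3=6

0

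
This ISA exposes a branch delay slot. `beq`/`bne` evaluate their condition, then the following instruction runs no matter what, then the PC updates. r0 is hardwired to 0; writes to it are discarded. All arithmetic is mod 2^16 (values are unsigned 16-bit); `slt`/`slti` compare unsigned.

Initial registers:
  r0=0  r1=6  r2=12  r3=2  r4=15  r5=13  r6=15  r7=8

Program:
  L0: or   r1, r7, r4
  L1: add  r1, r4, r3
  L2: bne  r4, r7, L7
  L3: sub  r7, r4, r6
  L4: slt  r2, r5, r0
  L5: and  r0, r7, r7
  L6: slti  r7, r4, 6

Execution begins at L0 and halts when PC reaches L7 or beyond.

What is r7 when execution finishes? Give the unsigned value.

  step pc=0: or   r1, r7, r4  regs=(0,15,12,2,15,13,15,8)
  step pc=1: add  r1, r4, r3  regs=(0,17,12,2,15,13,15,8)
  step pc=2: bne  r4, r7, L7  cond=T  regs=(0,17,12,2,15,13,15,8)
  step pc=3: sub  r7, r4, r6  regs=(0,17,12,2,15,13,15,0)

0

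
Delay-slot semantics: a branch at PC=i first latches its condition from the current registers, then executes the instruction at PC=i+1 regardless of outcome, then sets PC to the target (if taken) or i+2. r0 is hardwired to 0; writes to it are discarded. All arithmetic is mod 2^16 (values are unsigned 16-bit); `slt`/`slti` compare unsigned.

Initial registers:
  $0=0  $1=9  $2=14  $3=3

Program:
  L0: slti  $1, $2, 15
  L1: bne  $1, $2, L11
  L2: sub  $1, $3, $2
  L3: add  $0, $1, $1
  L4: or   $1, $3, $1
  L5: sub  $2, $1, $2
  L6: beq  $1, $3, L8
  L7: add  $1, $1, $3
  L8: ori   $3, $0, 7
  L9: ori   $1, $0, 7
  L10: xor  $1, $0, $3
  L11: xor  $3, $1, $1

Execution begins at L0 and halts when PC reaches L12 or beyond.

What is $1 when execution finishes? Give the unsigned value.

#0 slti  $1, $2, 15 ; 0/1/14/3
#1 bne  $1, $2, L11 ; 0/1/14/3 ; →target
#2 sub  $1, $3, $2 ; 0/65525/14/3
#11 xor  $3, $1, $1 ; 0/65525/14/0

65525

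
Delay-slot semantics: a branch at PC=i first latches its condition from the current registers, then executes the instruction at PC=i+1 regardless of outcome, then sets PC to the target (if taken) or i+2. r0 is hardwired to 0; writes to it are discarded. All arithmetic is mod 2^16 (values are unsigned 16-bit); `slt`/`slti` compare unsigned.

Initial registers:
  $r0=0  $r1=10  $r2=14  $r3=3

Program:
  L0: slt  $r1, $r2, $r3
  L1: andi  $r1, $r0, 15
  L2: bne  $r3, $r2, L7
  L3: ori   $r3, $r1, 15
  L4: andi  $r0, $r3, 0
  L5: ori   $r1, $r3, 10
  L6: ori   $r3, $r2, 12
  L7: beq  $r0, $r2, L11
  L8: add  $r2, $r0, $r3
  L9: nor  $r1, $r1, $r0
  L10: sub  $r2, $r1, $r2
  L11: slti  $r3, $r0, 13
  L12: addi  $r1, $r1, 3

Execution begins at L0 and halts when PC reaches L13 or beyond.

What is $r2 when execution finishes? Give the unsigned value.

65520

[0] slt  $r1, $r2, $r3  →  {$r0:0, $r1:0, $r2:14, $r3:3}
[1] andi  $r1, $r0, 15  →  {$r0:0, $r1:0, $r2:14, $r3:3}
[2] bne  $r3, $r2, L7  →  {$r0:0, $r1:0, $r2:14, $r3:3}  ⟨branch taken⟩
[3] ori   $r3, $r1, 15  →  {$r0:0, $r1:0, $r2:14, $r3:15}
[7] beq  $r0, $r2, L11  →  {$r0:0, $r1:0, $r2:14, $r3:15}  ⟨branch fallthrough⟩
[8] add  $r2, $r0, $r3  →  {$r0:0, $r1:0, $r2:15, $r3:15}
[9] nor  $r1, $r1, $r0  →  {$r0:0, $r1:65535, $r2:15, $r3:15}
[10] sub  $r2, $r1, $r2  →  {$r0:0, $r1:65535, $r2:65520, $r3:15}
[11] slti  $r3, $r0, 13  →  {$r0:0, $r1:65535, $r2:65520, $r3:1}
[12] addi  $r1, $r1, 3  →  {$r0:0, $r1:2, $r2:65520, $r3:1}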